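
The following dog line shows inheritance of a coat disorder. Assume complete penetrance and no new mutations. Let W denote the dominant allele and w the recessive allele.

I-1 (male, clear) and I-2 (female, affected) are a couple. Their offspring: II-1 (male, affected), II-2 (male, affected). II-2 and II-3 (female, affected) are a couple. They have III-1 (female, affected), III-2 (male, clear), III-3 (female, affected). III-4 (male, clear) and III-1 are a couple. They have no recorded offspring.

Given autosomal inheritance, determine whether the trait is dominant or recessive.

dominant

II-2 and II-3 are both affected yet have a clear child III-2. Under a recessive model two affected parents are homozygous and every child would be affected, so the trait cannot be recessive.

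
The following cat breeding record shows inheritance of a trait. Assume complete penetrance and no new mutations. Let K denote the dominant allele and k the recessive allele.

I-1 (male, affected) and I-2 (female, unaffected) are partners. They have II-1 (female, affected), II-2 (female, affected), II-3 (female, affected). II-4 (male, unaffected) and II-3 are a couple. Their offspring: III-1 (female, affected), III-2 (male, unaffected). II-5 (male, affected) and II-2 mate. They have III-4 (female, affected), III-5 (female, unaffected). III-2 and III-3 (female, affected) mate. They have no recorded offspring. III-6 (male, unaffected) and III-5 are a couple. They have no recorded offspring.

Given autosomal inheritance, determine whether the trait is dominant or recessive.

II-5 and II-2 are both affected yet have an unaffected child III-5. Under a recessive model two affected parents are homozygous and every child would be affected, so the trait cannot be recessive.

dominant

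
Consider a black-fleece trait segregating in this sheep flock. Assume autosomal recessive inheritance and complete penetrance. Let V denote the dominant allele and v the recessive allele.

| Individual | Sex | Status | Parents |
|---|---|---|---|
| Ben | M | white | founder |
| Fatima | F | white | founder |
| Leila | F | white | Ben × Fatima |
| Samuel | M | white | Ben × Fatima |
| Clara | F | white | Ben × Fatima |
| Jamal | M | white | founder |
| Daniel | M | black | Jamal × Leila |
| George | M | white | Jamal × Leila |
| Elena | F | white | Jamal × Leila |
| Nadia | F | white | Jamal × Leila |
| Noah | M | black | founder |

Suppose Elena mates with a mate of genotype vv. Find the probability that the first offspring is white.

Jamal is white so carries V and passed v to Daniel (vv), so Jamal is Vv.
Leila is white so carries V and passed v to Daniel (vv), so Leila is Vv.
Elena is a white offspring of Jamal (Vv) × Leila (Vv), whose cross gives 1/4 VV : 1/2 Vv : 1/4 vv; conditioning on being white, Elena is VV with probability 1/3, Vv with probability 2/3.
Summing over parental genotype combinations, P(offspring is white) = 1/3·1 + 2/3·1/2 = 2/3.

2/3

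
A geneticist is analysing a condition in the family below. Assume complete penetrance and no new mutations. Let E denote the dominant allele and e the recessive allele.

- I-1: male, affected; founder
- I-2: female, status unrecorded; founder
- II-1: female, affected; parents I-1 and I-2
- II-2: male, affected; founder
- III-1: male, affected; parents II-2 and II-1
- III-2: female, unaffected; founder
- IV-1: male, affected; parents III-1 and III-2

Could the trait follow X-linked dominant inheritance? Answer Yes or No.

Under X-linked dominant, IV-1 (affected, male) cannot arise from III-1 (affected) × III-2 (unaffected).

No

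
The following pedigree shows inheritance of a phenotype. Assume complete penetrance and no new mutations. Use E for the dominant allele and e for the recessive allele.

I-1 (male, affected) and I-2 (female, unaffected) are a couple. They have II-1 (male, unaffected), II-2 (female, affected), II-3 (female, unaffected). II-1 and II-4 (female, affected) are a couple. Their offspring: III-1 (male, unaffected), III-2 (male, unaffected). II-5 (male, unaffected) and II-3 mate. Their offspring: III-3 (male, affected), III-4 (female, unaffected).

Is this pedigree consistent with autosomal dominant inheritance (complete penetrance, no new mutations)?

Under autosomal dominant, III-3 (affected, male) cannot arise from II-5 (unaffected) × II-3 (unaffected).

No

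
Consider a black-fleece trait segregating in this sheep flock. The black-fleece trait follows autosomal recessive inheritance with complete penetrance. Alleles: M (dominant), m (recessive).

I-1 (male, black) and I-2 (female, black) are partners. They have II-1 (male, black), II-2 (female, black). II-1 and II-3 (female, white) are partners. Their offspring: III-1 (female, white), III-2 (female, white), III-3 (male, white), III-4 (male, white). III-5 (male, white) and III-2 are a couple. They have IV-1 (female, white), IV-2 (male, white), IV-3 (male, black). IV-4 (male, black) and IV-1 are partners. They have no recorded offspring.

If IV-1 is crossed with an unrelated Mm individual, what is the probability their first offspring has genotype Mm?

III-5 is white so carries M and passed m to IV-3 (mm), so III-5 is Mm.
III-2 is white so carries M and received m from II-1 (mm), so III-2 is Mm.
IV-1 is a white offspring of III-5 (Mm) × III-2 (Mm), whose cross gives 1/4 MM : 1/2 Mm : 1/4 mm; conditioning on being white, IV-1 is MM with probability 1/3, Mm with probability 2/3.
Summing over parental genotype combinations, P(offspring has genotype Mm) = 1/3·1/2 + 2/3·1/2 = 1/2.

1/2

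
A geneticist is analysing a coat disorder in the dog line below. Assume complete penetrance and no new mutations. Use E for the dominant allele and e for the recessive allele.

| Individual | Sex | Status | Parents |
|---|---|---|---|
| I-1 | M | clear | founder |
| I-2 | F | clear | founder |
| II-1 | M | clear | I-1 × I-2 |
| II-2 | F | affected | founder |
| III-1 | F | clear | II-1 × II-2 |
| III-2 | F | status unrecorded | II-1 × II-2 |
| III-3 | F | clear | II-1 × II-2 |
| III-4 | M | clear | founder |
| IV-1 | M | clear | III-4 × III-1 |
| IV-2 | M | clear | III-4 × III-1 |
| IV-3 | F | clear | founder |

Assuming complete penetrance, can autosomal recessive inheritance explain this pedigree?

A consistent assignment under autosomal recessive exists: I-1 EE, I-2 EE, II-1 EE, II-2 ee, III-1 Ee, III-2 Ee, III-3 Ee, III-4 EE, IV-1 EE, IV-2 EE, IV-3 EE.
In this assignment every recorded phenotype matches its genotype and every non-founder's genotype is obtainable from its parents' genotypes, so the pedigree is consistent.

Yes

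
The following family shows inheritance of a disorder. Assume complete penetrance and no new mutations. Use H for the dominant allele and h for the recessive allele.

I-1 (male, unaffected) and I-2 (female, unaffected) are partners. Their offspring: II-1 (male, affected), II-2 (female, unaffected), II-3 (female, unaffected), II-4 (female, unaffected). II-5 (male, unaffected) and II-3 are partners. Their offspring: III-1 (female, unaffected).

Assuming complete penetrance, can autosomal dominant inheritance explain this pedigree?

Under autosomal dominant, II-1 (affected, male) cannot arise from I-1 (unaffected) × I-2 (unaffected).

No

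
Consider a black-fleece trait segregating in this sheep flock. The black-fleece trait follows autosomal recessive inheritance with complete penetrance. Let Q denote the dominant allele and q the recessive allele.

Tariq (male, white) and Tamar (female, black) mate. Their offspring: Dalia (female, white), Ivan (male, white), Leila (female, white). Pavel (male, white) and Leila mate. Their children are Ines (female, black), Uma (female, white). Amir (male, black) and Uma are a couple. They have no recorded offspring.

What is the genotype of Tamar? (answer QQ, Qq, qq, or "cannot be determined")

Tamar is black, so Tamar is qq.

qq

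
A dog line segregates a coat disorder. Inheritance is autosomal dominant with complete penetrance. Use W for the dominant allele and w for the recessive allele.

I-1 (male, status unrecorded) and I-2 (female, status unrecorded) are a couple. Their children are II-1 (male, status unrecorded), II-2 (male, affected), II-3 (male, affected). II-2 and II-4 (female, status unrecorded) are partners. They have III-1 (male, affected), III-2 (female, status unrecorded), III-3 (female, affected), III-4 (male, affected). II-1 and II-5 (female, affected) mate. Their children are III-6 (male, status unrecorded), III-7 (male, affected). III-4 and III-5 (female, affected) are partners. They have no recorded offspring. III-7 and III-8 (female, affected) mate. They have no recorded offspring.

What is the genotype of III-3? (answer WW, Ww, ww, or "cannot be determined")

cannot be determined

III-3's phenotype allows WW or Ww, and no parent or child forces a single allele at both positions; consistent genotype assignments exist with III-3 as WW or Ww.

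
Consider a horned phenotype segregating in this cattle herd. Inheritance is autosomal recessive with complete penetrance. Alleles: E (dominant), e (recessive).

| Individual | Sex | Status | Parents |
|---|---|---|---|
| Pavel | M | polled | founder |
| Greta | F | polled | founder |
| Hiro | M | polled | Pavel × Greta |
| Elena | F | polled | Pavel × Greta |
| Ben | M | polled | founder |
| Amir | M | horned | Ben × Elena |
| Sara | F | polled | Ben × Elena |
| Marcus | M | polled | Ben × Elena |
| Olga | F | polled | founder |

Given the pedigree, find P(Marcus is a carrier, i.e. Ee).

Ben is polled so carries E and passed e to Amir (ee), so Ben is Ee.
Elena is polled so carries E and passed e to Amir (ee), so Elena is Ee.
Their cross gives offspring ratios 1/4 EE : 1/2 Ee : 1/4 ee. Conditioning on Marcus being polled, P(Ee) = 1/2 / 3/4 = 2/3.

2/3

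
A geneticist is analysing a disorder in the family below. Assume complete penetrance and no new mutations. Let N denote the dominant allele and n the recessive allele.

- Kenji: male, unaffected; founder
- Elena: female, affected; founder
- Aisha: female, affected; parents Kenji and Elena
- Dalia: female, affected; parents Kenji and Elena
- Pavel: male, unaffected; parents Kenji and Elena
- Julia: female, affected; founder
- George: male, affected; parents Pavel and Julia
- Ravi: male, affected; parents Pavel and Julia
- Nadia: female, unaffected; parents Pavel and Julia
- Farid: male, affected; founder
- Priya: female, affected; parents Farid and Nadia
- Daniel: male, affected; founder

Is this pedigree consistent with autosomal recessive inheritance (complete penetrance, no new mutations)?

A consistent assignment under autosomal recessive exists: Kenji Nn, Elena nn, Aisha nn, Dalia nn, Pavel Nn, Julia nn, George nn, Ravi nn, Nadia Nn, Farid nn, Priya nn, Daniel nn.
In this assignment every recorded phenotype matches its genotype and every non-founder's genotype is obtainable from its parents' genotypes, so the pedigree is consistent.

Yes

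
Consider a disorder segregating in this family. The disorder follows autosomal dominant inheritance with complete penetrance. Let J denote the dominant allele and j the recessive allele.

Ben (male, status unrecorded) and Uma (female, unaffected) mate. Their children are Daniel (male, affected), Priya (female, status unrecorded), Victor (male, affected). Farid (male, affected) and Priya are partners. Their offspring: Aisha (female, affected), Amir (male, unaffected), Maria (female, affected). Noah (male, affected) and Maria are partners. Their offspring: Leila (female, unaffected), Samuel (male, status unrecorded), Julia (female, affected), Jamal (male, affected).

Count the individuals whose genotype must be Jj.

5

Obligate heterozygotes: Daniel is affected so carries J and received j from Uma (jj), so Daniel is Jj; Victor is affected so carries J and received j from Uma (jj), so Victor is Jj; Farid is affected so carries J and passed j to Amir (jj), so Farid is Jj; Maria is affected so carries J and passed j to Leila (jj), so Maria is Jj; Noah is affected so carries J and passed j to Leila (jj), so Noah is Jj.
Every other individual is either homozygous by phenotype or has at least one consistent homozygous assignment, so the count is 5.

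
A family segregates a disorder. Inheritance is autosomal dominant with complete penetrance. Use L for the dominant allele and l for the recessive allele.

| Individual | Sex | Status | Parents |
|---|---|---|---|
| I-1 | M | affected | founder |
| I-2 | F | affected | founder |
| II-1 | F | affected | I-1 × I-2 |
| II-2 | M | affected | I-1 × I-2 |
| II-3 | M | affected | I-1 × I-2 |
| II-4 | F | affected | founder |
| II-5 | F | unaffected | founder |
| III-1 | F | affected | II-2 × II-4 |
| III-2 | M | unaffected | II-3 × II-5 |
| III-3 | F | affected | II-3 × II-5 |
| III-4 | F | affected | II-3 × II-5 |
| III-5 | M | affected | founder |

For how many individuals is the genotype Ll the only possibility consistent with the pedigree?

3

Obligate heterozygotes: II-3 is affected so carries L and passed l to III-2 (ll), so II-3 is Ll; III-3 is affected so carries L and received l from II-5 (ll), so III-3 is Ll; III-4 is affected so carries L and received l from II-5 (ll), so III-4 is Ll.
Every other individual is either homozygous by phenotype or has at least one consistent homozygous assignment, so the count is 3.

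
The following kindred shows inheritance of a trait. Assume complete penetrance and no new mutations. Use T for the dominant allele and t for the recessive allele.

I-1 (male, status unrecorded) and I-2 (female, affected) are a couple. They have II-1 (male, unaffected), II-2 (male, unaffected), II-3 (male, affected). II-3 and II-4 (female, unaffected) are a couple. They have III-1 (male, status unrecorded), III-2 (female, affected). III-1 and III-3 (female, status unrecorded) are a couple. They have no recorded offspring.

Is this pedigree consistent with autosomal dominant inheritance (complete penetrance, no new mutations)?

A consistent assignment under autosomal dominant exists: I-1 Tt, I-2 Tt, II-1 tt, II-2 tt, II-3 TT, II-4 tt, III-1 Tt, III-2 Tt, III-3 TT.
In this assignment every recorded phenotype matches its genotype and every non-founder's genotype is obtainable from its parents' genotypes, so the pedigree is consistent.

Yes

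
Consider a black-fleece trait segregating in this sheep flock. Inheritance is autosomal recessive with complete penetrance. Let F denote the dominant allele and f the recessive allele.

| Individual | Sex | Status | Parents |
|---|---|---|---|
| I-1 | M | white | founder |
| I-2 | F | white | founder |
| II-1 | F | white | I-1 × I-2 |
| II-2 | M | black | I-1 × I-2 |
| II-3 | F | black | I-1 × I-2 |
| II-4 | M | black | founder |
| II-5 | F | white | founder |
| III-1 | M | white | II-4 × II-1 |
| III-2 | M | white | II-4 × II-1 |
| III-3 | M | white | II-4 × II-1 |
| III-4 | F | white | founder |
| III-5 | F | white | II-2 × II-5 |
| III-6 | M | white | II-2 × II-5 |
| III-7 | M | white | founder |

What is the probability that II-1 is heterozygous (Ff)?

I-1 is white so carries F and passed f to II-2 (ff), so I-1 is Ff.
I-2 is white so carries F and passed f to II-2 (ff), so I-2 is Ff.
Their cross gives offspring ratios 1/4 FF : 1/2 Ff : 1/4 ff. Conditioning on II-1 being white, P(Ff) = 1/2 / 3/4 = 2/3 before taking II-1's own offspring into account.
II-4 is black, so II-4 is ff.
Now use II-1's offspring. Probability of each recorded status — white son III-1: 1/2 if II-1 is Ff, 1 if FF; white son III-2: 1/2 if II-1 is Ff, 1 if FF; white son III-3: 1/2 if II-1 is Ff, 1 if FF.
Bayes: P(Ff) = 2/3·1/8 / (2/3·1/8 + 1/3·1) = 1/5.

1/5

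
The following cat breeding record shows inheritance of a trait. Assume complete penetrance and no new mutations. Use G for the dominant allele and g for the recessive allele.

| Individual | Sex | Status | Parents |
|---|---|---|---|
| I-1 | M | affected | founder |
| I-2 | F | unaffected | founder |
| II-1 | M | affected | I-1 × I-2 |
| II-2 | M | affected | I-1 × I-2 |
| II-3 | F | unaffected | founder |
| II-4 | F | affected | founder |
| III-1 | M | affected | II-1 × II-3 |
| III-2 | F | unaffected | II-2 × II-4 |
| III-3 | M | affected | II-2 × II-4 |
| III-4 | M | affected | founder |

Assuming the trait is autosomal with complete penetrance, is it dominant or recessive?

II-2 and II-4 are both affected yet have an unaffected child III-2. Under a recessive model two affected parents are homozygous and every child would be affected, so the trait cannot be recessive.

dominant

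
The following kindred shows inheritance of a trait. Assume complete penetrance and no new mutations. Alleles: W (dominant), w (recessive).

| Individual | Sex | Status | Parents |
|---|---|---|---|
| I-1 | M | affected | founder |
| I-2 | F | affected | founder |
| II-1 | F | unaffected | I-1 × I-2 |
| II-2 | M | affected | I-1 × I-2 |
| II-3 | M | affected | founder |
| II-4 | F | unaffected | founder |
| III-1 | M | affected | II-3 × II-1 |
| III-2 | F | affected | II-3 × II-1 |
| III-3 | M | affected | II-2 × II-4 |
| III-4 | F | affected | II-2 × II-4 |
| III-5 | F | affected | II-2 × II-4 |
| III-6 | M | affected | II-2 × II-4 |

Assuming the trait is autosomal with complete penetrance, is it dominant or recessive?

dominant

I-1 and I-2 are both affected yet have an unaffected child II-1. Under a recessive model two affected parents are homozygous and every child would be affected, so the trait cannot be recessive.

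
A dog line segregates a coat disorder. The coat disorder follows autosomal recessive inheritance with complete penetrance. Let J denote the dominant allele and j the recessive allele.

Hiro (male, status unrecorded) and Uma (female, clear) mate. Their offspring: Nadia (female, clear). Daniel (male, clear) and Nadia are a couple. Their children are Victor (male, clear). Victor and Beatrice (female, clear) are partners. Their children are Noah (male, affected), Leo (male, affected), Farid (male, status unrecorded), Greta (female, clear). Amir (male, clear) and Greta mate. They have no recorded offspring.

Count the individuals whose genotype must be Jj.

Obligate heterozygotes: Victor is clear so carries J and passed j to Noah (jj), so Victor is Jj; Beatrice is clear so carries J and passed j to Noah (jj), so Beatrice is Jj.
Every other individual is either homozygous by phenotype or has at least one consistent homozygous assignment, so the count is 2.

2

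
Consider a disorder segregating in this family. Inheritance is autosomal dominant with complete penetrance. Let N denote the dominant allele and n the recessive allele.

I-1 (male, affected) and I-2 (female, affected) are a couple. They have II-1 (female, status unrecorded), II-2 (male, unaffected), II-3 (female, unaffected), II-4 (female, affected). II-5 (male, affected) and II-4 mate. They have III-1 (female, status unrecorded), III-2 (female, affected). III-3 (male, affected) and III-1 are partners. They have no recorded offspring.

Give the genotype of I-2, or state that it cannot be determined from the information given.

From phenotype alone, I-2 is NN or Nn.
I-2 is affected so carries N and passed n to II-2 (nn), so I-2 is Nn.

Nn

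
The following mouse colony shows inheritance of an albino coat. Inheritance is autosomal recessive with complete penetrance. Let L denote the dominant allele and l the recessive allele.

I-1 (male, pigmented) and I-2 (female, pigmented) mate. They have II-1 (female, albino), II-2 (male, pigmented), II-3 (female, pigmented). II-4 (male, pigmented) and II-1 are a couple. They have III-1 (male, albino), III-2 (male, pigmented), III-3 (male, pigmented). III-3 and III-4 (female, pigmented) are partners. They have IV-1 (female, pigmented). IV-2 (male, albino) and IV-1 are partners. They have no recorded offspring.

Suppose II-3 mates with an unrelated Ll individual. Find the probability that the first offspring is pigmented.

I-1 is pigmented so carries L and passed l to II-1 (ll), so I-1 is Ll.
I-2 is pigmented so carries L and passed l to II-1 (ll), so I-2 is Ll.
II-3 is a pigmented offspring of I-1 (Ll) × I-2 (Ll), whose cross gives 1/4 LL : 1/2 Ll : 1/4 ll; conditioning on being pigmented, II-3 is LL with probability 1/3, Ll with probability 2/3.
Summing over parental genotype combinations, P(offspring is pigmented) = 1/3·1 + 2/3·3/4 = 5/6.

5/6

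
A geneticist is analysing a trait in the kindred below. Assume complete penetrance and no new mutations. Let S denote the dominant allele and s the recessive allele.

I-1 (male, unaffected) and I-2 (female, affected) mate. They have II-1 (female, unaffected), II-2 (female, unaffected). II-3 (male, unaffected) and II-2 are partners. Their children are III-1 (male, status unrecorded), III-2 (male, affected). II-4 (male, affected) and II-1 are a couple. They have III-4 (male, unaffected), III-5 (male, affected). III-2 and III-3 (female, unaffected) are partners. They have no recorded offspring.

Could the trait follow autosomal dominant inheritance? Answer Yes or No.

No

Under autosomal dominant, III-2 (affected, male) cannot arise from II-3 (unaffected) × II-2 (unaffected).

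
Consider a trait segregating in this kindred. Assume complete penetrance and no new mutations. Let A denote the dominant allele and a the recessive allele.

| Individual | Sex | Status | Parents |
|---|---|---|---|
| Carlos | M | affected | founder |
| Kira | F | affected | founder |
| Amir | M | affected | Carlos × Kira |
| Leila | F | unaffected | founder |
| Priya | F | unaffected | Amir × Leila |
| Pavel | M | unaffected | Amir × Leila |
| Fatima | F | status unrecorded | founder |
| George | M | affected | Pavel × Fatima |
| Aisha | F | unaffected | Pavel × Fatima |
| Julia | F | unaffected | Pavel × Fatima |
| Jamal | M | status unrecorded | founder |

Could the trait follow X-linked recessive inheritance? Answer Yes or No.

A consistent assignment under X-linked recessive exists: Carlos X^a Y, Kira X^a X^a, Amir X^a Y, Leila X^A X^A, Priya X^A X^a, Pavel X^A Y, Fatima X^A X^a, George X^a Y, Aisha X^A X^A, Julia X^A X^A, Jamal X^A Y.
In this assignment every recorded phenotype matches its genotype and every non-founder's genotype is obtainable from its parents' genotypes, so the pedigree is consistent.

Yes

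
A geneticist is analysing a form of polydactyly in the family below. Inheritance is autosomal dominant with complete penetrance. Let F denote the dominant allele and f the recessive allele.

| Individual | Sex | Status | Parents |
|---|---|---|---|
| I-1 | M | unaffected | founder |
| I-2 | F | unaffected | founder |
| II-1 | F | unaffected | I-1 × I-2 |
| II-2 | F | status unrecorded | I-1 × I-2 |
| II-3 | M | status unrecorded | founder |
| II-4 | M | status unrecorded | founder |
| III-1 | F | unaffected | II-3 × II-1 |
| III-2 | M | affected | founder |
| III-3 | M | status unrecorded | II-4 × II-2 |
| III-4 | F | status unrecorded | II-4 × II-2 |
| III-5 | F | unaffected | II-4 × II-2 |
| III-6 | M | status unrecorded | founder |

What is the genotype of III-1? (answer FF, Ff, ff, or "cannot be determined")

ff

III-1 is unaffected, so III-1 is ff.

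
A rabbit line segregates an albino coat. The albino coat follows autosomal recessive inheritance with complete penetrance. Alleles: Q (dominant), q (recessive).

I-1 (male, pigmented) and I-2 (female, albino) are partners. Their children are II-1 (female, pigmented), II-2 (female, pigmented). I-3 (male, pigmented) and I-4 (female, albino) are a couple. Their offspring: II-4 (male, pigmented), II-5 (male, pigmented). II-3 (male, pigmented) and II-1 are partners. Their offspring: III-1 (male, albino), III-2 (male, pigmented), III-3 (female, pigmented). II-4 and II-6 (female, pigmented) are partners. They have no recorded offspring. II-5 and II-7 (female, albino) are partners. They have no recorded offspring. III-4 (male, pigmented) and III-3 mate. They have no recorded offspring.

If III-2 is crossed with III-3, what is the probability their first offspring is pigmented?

8/9

II-3 is pigmented so carries Q and passed q to III-1 (qq), so II-3 is Qq.
II-1 is pigmented so carries Q and received q from I-2 (qq), so II-1 is Qq.
III-2 is a pigmented offspring of II-3 (Qq) × II-1 (Qq), whose cross gives 1/4 QQ : 1/2 Qq : 1/4 qq; conditioning on being pigmented, III-2 is QQ with probability 1/3, Qq with probability 2/3.
III-3 is a pigmented offspring of II-3 (Qq) × II-1 (Qq), whose cross gives 1/4 QQ : 1/2 Qq : 1/4 qq; conditioning on being pigmented, III-3 is QQ with probability 1/3, Qq with probability 2/3.
Summing over parental genotype combinations, P(offspring is pigmented) = 1/9·1 + 2/9·1 + 2/9·1 + 4/9·3/4 = 8/9.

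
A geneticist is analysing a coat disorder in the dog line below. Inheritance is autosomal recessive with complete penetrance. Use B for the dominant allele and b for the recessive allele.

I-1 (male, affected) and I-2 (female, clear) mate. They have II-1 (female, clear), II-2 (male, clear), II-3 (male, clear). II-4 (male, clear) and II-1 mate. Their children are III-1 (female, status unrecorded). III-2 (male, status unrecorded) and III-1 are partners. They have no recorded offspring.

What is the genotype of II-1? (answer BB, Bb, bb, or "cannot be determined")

Bb

From phenotype alone, II-1 is BB or Bb.
II-1 is clear so carries B and received b from I-1 (bb), so II-1 is Bb.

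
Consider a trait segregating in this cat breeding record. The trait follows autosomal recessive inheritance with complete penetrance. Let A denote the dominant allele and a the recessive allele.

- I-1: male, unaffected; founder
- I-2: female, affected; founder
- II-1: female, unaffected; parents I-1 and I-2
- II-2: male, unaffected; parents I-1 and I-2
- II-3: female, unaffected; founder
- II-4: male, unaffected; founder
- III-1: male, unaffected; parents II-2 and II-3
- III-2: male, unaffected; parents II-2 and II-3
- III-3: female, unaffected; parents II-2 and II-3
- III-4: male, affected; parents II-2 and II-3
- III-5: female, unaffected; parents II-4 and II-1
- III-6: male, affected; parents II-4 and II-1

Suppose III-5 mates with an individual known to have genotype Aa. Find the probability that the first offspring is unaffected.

5/6

II-4 is unaffected so carries A and passed a to III-6 (aa), so II-4 is Aa.
II-1 is unaffected so carries A and received a from I-2 (aa), so II-1 is Aa.
III-5 is an unaffected offspring of II-4 (Aa) × II-1 (Aa), whose cross gives 1/4 AA : 1/2 Aa : 1/4 aa; conditioning on being unaffected, III-5 is AA with probability 1/3, Aa with probability 2/3.
Summing over parental genotype combinations, P(offspring is unaffected) = 1/3·1 + 2/3·3/4 = 5/6.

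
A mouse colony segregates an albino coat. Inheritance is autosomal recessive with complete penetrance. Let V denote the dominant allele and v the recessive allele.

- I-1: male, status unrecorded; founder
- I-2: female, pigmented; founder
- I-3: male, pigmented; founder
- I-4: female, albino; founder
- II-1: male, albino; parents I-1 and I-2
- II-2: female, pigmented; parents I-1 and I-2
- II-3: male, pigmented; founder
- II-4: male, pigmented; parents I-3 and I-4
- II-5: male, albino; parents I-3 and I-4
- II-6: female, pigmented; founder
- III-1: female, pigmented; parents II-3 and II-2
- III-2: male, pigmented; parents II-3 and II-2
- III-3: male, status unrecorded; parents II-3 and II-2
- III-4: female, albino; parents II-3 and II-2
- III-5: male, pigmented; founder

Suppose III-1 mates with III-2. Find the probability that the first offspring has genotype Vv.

II-3 is pigmented so carries V and passed v to III-4 (vv), so II-3 is Vv.
II-2 is pigmented so carries V and passed v to III-4 (vv), so II-2 is Vv.
III-1 is a pigmented offspring of II-3 (Vv) × II-2 (Vv), whose cross gives 1/4 VV : 1/2 Vv : 1/4 vv; conditioning on being pigmented, III-1 is VV with probability 1/3, Vv with probability 2/3.
III-2 is a pigmented offspring of II-3 (Vv) × II-2 (Vv), whose cross gives 1/4 VV : 1/2 Vv : 1/4 vv; conditioning on being pigmented, III-2 is VV with probability 1/3, Vv with probability 2/3.
Summing over parental genotype combinations, P(offspring has genotype Vv) = 2/9·1/2 + 2/9·1/2 + 4/9·1/2 = 4/9.

4/9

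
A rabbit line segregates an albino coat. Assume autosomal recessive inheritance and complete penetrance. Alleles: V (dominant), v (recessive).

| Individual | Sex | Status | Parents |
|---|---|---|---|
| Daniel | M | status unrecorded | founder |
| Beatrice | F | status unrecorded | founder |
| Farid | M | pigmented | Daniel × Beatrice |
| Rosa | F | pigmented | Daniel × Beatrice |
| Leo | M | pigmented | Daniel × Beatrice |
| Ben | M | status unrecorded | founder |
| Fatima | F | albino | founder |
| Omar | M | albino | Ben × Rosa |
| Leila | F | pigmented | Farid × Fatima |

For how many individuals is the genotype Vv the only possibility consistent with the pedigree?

2

Obligate heterozygotes: Rosa is pigmented so carries V and passed v to Omar (vv), so Rosa is Vv; Leila is pigmented so carries V and received v from Fatima (vv), so Leila is Vv.
Every other individual is either homozygous by phenotype or has at least one consistent homozygous assignment, so the count is 2.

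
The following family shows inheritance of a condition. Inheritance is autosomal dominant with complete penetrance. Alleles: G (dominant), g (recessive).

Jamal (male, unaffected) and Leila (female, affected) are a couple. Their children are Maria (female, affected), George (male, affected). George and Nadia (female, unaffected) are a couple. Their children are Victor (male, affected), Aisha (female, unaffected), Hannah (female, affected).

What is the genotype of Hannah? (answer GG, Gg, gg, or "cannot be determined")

From phenotype alone, Hannah is GG or Gg.
Hannah is affected so carries G and received g from Nadia (gg), so Hannah is Gg.

Gg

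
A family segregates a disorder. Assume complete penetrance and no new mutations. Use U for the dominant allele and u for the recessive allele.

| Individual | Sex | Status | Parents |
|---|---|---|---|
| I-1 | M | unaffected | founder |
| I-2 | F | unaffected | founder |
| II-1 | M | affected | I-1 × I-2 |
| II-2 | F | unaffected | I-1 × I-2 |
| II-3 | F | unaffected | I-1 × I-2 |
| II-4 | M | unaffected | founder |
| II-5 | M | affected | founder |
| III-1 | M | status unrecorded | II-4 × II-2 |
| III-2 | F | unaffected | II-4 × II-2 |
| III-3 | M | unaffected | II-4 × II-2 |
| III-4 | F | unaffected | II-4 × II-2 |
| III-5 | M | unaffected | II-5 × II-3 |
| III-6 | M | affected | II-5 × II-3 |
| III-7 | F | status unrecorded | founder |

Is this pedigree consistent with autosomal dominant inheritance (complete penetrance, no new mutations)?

No

Under autosomal dominant, II-1 (affected, male) cannot arise from I-1 (unaffected) × I-2 (unaffected).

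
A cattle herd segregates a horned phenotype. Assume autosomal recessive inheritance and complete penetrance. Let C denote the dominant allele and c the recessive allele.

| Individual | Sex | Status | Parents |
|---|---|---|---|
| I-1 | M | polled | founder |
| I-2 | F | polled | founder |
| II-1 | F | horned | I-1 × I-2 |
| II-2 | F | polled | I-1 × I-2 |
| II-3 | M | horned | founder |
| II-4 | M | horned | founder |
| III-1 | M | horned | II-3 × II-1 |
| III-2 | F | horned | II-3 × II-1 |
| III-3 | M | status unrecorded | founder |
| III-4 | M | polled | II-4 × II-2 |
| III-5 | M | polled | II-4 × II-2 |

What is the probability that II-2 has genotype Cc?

I-1 is polled so carries C and passed c to II-1 (cc), so I-1 is Cc.
I-2 is polled so carries C and passed c to II-1 (cc), so I-2 is Cc.
Their cross gives offspring ratios 1/4 CC : 1/2 Cc : 1/4 cc. Conditioning on II-2 being polled, P(Cc) = 1/2 / 3/4 = 2/3 before taking II-2's own offspring into account.
II-4 is horned, so II-4 is cc.
Now use II-2's offspring. Probability of each recorded status — polled son III-4: 1/2 if II-2 is Cc, 1 if CC; polled son III-5: 1/2 if II-2 is Cc, 1 if CC.
Bayes: P(Cc) = 2/3·1/4 / (2/3·1/4 + 1/3·1) = 1/3.

1/3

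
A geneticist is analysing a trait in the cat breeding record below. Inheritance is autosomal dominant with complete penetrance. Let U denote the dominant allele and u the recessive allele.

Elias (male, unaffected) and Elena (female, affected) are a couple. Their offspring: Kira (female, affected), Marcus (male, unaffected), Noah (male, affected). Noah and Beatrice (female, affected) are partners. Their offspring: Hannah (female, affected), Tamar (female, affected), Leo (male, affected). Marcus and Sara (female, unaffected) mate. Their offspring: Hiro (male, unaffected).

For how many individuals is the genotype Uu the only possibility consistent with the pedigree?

3

Obligate heterozygotes: Elena is affected so carries U and passed u to Marcus (uu), so Elena is Uu; Kira is affected so carries U and received u from Elias (uu), so Kira is Uu; Noah is affected so carries U and received u from Elias (uu), so Noah is Uu.
Every other individual is either homozygous by phenotype or has at least one consistent homozygous assignment, so the count is 3.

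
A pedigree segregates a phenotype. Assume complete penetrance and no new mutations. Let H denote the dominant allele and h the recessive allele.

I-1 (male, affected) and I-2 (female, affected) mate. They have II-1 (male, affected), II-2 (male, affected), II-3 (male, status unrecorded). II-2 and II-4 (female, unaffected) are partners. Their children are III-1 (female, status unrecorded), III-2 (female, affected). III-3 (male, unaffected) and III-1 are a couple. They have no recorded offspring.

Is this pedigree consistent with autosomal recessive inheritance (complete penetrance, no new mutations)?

Yes

A consistent assignment under autosomal recessive exists: I-1 hh, I-2 hh, II-1 hh, II-2 hh, II-3 hh, II-4 Hh, III-1 Hh, III-2 hh, III-3 HH.
In this assignment every recorded phenotype matches its genotype and every non-founder's genotype is obtainable from its parents' genotypes, so the pedigree is consistent.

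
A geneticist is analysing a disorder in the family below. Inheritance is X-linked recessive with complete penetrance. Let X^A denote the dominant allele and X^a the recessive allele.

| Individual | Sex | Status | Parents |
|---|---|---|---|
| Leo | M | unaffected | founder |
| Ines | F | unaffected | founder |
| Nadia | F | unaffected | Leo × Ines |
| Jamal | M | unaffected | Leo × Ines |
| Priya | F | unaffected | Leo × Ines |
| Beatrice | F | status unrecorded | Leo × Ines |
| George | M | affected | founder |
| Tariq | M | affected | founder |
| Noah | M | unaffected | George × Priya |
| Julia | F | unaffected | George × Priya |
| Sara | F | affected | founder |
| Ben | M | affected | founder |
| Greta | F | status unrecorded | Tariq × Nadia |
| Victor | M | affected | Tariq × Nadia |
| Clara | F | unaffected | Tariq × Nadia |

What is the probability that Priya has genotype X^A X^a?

1/5

Leo is unaffected, so Leo is X^A Y.
Ines is unaffected so carries A and passed a to Nadia (X^A X^a, whose A came from Leo), so Ines is X^A X^a.
Their cross gives offspring ratios 1/2 X^A X^A : 1/2 X^A X^a. Conditioning on Priya being unaffected, P(X^A X^a) = 1/2 / 1 = 1/2 before taking Priya's own offspring into account.
George is affected, so George is X^a Y.
Now use Priya's offspring. Probability of each recorded status — unaffected son Noah: 1/2 if Priya is X^A X^a, 1 if X^A X^A; unaffected daughter Julia: 1/2 if Priya is X^A X^a, 1 if X^A X^A.
Bayes: P(X^A X^a) = 1/2·1/4 / (1/2·1/4 + 1/2·1) = 1/5.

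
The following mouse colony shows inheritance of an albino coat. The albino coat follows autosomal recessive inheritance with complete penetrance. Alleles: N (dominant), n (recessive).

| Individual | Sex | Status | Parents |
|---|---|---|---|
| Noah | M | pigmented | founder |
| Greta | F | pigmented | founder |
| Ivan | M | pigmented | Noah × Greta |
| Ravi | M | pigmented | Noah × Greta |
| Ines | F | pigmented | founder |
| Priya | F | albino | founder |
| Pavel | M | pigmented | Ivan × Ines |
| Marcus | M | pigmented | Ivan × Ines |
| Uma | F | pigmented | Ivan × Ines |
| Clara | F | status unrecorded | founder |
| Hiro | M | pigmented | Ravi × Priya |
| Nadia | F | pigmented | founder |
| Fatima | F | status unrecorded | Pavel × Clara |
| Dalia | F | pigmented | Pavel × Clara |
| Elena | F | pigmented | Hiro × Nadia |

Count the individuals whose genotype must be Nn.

Obligate heterozygotes: Hiro is pigmented so carries N and received n from Priya (nn), so Hiro is Nn.
Every other individual is either homozygous by phenotype or has at least one consistent homozygous assignment, so the count is 1.

1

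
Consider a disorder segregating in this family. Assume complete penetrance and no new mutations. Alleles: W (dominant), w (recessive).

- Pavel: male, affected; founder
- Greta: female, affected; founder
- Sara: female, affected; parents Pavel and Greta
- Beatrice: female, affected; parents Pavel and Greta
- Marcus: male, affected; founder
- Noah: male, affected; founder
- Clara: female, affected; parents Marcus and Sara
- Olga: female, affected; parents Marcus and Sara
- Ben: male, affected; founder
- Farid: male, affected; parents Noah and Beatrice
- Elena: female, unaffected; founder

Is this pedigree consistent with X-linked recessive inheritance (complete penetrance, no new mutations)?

A consistent assignment under X-linked recessive exists: Pavel X^w Y, Greta X^w X^w, Sara X^w X^w, Beatrice X^w X^w, Marcus X^w Y, Noah X^w Y, Clara X^w X^w, Olga X^w X^w, Ben X^w Y, Farid X^w Y, Elena X^W X^W.
In this assignment every recorded phenotype matches its genotype and every non-founder's genotype is obtainable from its parents' genotypes, so the pedigree is consistent.

Yes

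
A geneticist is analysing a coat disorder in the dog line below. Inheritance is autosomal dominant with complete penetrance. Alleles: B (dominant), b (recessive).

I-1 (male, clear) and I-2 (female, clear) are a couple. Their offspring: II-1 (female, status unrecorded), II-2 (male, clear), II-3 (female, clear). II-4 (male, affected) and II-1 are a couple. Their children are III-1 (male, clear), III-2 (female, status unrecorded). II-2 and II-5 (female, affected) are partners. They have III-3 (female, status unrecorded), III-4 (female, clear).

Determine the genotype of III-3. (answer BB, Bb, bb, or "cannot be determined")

cannot be determined

III-3's phenotype is unrecorded, and no parent or child forces a single allele at both positions; consistent genotype assignments exist with III-3 as Bb or bb.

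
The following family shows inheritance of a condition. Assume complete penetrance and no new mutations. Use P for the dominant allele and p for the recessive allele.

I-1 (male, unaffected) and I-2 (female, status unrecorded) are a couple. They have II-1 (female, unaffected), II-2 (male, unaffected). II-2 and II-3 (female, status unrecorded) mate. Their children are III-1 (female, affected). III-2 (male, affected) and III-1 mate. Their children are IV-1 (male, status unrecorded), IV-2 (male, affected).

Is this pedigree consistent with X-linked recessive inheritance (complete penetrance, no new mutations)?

Under X-linked recessive, III-1 (affected, female) cannot arise from II-2 (unaffected) × II-3 (unrecorded).

No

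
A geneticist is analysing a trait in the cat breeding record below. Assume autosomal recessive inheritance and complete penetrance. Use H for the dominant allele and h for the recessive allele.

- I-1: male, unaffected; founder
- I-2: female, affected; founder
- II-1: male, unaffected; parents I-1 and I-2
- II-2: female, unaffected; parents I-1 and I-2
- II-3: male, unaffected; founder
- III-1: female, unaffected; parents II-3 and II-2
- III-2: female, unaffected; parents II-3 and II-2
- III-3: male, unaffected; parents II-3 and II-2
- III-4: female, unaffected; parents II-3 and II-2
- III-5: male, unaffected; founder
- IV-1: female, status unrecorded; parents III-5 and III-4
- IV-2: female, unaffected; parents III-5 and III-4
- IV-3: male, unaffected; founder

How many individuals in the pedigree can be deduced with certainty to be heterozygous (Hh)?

Obligate heterozygotes: II-1 is unaffected so carries H and received h from I-2 (hh), so II-1 is Hh; II-2 is unaffected so carries H and received h from I-2 (hh), so II-2 is Hh.
Every other individual is either homozygous by phenotype or has at least one consistent homozygous assignment, so the count is 2.

2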